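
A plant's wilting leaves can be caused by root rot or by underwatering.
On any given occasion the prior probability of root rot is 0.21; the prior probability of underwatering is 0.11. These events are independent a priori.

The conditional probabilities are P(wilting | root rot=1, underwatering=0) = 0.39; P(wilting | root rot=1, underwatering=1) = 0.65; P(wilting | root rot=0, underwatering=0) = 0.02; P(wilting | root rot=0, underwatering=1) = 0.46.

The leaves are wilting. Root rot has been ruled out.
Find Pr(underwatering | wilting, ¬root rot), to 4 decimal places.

Numerator (weight on configurations with underwatering): 0.46×0.11 = 0.050600
Normalizer over all consistent configurations: 0.02×0.89 + 0.46×0.11 = 0.068400
Posterior = 0.050600 / 0.068400 ≈ 0.7398

Pr(underwatering | wilting, ¬root rot) ≈ 0.7398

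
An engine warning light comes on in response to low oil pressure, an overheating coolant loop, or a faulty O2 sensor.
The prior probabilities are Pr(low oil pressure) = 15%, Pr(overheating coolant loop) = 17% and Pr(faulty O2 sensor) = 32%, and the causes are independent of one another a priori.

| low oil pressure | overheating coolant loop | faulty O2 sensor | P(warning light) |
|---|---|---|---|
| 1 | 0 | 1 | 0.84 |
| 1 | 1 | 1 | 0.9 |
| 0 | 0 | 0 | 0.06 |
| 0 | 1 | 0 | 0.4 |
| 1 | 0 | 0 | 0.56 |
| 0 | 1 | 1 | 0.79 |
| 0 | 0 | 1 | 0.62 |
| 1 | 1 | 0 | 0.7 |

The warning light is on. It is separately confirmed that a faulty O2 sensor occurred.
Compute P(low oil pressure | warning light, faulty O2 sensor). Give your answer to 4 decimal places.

Weight on low oil pressure=true, given the evidence: 0.104580 + 0.022950 = 0.127530
The normalizing constant is 0.62×0.85×0.83 + 0.79×0.85×0.17 + 0.84×0.15×0.83 + 0.9×0.15×0.17 = 0.679095
Posterior = 0.127530 / 0.679095 ≈ 0.1878

P(low oil pressure | warning light, faulty O2 sensor) ≈ 0.1878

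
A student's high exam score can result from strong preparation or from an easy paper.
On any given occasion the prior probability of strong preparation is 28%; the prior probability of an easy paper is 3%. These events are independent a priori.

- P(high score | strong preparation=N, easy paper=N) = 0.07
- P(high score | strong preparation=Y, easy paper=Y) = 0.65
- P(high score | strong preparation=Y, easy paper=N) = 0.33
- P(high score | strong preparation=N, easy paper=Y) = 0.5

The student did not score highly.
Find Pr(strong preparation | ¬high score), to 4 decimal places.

P(¬high score) = 0.93×0.72×0.97 + 0.5×0.72×0.03 + 0.67×0.28×0.97 + 0.35×0.28×0.03 = 0.649512 + 0.010800 + 0.181972 + 0.002940 = 0.845224
Restricting to configurations with strong preparation present: 0.181972 + 0.002940 = 0.184912.
P(strong preparation | ¬high score) = 0.184912 / 0.845224 ≈ 0.2188

Pr(strong preparation | ¬high score) ≈ 0.2188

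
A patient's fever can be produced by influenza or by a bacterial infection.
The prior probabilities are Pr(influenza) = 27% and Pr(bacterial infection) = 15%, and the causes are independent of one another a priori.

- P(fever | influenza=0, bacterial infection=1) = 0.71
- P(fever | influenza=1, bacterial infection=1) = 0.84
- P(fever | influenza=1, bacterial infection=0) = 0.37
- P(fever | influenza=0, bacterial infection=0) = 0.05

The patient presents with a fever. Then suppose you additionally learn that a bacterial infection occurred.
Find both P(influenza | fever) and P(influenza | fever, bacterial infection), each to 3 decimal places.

P(influenza | fever) ≈ 0.522; P(influenza | fever, bacterial infection) ≈ 0.304

Enumerate the 4 (influenza, bacterial infection) configurations and weight by the priors:
  P(fever) = 0.05·0.73·0.85 + 0.71·0.73·0.15 + 0.37·0.27·0.85 + 0.84·0.27·0.15
        = 0.031025 + 0.077745 + 0.084915 + 0.034020 = 0.227705
Keeping only the influenza-present terms gives 0.118935, so
  P(influenza | fever) = 0.118935 / 0.227705 ≈ 0.522

With the extra evidence:
Numerator (weight on configurations with influenza): 0.84×0.27 = 0.226800
Normalizer over all consistent configurations: 0.71×0.73 + 0.84×0.27 = 0.745100
Posterior = 0.226800 / 0.745100 ≈ 0.304
This is intercausal reasoning (explaining away): once bacterial infection accounts for the fever, influenza becomes less likely.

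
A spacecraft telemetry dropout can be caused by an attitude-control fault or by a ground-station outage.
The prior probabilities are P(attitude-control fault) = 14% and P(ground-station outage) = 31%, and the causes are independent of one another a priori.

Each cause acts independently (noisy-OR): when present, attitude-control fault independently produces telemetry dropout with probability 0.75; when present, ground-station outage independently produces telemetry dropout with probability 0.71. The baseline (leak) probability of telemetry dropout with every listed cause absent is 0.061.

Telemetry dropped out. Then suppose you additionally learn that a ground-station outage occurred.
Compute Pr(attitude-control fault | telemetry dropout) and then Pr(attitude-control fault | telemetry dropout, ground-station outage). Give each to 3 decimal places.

Under noisy-OR, P(telemetry dropout | causes) = 1 − (1−0.061)·∏(1−qᵢ) over the active causes.
P(telemetry dropout) = 0.061×0.86×0.69 + 0.72769×0.86×0.31 + 0.76525×0.14×0.69 + 0.931922×0.14×0.31 = 0.036197 + 0.194002 + 0.073923 + 0.040445 = 0.344567
Restricting to configurations with attitude-control fault present: 0.073923 + 0.040445 = 0.114368.
P(attitude-control fault | telemetry dropout) = 0.114368 / 0.344567 ≈ 0.332

Now condition on the additional information:
By total probability over both values of attitude-control fault:
  P(telemetry dropout | ground-station outage) = 0.72769·0.86 + 0.931922·0.14
        = 0.625813 + 0.130469 = 0.756282
Configurations with attitude-control fault contribute 0.130469, so
  P(attitude-control fault | telemetry dropout, ground-station outage) = 0.130469 / 0.756282 ≈ 0.173
This is intercausal reasoning (explaining away): once ground-station outage accounts for the telemetry dropout, attitude-control fault becomes less likely.

Pr(attitude-control fault | telemetry dropout) ≈ 0.332; Pr(attitude-control fault | telemetry dropout, ground-station outage) ≈ 0.173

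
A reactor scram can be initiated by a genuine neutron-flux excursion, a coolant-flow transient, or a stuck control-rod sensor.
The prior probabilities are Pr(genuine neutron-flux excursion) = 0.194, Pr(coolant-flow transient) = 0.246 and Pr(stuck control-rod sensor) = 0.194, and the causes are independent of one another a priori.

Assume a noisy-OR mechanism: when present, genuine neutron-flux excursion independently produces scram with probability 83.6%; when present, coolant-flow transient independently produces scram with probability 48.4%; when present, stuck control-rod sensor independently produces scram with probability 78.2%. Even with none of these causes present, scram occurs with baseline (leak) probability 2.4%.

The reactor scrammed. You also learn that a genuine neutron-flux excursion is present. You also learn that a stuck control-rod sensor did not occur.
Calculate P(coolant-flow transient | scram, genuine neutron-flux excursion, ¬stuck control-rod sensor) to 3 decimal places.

P(coolant-flow transient | scram, genuine neutron-flux excursion, ¬stuck control-rod sensor) ≈ 0.263

Under noisy-OR, P(scram | causes) = 1 − (1−0.024)·∏(1−qᵢ) over the active causes.
Enumerate both values of coolant-flow transient and weight by the priors:
  P(scram | genuine neutron-flux excursion, ¬stuck control-rod sensor) = 0.839936×0.754 + 0.917407×0.246
        = 0.633312 + 0.225682 = 0.858994
Keeping only the coolant-flow transient-present terms gives 0.225682, so
  P(coolant-flow transient | scram, genuine neutron-flux excursion, ¬stuck control-rod sensor) = 0.225682 / 0.858994 ≈ 0.263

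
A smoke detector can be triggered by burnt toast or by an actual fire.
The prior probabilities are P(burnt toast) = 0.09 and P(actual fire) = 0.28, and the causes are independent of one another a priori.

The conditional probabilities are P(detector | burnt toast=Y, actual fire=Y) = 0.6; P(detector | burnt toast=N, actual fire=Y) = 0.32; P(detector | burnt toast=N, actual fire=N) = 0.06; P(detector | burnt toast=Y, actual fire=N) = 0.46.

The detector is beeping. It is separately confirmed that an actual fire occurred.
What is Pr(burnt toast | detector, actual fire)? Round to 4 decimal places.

For the numerator, keep only burnt toast=true terms: 0.6*0.09 = 0.054000
Denominator P(detector | actual fire): 0.32*0.91 + 0.6*0.09 = 0.345200
P(burnt toast | detector, actual fire) = 0.054000/0.345200 ≈ 0.1564

Pr(burnt toast | detector, actual fire) ≈ 0.1564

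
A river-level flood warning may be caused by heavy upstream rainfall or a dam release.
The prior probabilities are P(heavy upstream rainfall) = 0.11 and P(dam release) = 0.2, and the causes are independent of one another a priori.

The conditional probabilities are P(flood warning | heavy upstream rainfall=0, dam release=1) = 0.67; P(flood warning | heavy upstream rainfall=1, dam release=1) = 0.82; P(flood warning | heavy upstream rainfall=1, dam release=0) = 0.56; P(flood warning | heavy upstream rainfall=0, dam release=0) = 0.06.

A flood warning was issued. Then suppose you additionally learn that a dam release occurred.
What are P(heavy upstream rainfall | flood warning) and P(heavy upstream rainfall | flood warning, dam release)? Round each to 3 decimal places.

Weight on heavy upstream rainfall=true, given the evidence: 0.049280 + 0.018040 = 0.067320
Normalizer over all consistent configurations: 0.06×0.89×0.8 + 0.67×0.89×0.2 + 0.56×0.11×0.8 + 0.82×0.11×0.2 = 0.229300
Posterior = 0.067320 / 0.229300 ≈ 0.294

Now condition on the additional information:
Numerator (weight on configurations with heavy upstream rainfall): 0.82·0.11 = 0.090200
Denominator P(flood warning | dam release): 0.67·0.89 + 0.82·0.11 = 0.686500
P(heavy upstream rainfall | flood warning, dam release) = 0.090200/0.686500 ≈ 0.131
The drop from 0.294 to 0.131 is the explaining-away (discounting) effect.

P(heavy upstream rainfall | flood warning) ≈ 0.294; P(heavy upstream rainfall | flood warning, dam release) ≈ 0.131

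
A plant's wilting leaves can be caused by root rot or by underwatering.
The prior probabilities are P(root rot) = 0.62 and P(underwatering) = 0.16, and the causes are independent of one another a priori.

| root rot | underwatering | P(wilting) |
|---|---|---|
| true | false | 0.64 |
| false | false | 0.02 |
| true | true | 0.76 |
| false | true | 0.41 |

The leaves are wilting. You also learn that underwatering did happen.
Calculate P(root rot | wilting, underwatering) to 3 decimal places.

Weight on root rot=true, given the evidence: 0.76*0.62 = 0.471200
Normalizer over all consistent configurations: 0.41*0.38 + 0.76*0.62 = 0.627000
Posterior = 0.471200 / 0.627000 ≈ 0.752

P(root rot | wilting, underwatering) ≈ 0.752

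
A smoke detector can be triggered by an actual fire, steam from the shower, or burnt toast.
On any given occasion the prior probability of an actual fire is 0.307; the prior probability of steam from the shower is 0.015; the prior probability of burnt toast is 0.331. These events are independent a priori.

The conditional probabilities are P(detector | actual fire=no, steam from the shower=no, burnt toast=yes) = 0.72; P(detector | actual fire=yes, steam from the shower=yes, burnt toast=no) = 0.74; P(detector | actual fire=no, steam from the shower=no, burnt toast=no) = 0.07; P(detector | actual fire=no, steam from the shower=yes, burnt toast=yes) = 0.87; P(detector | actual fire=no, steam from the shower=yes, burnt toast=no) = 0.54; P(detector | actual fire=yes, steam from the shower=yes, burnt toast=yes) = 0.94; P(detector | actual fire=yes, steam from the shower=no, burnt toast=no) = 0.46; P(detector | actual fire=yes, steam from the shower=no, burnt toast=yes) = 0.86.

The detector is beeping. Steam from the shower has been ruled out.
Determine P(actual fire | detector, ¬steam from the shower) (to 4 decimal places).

Numerator (weight on configurations with actual fire): 0.094476 + 0.087391 = 0.181867
The normalizing constant is 0.07*0.693*0.669 + 0.72*0.693*0.331 + 0.46*0.307*0.669 + 0.86*0.307*0.331 = 0.379476
P(actual fire | detector, ¬steam from the shower) = 0.181867/0.379476 ≈ 0.4793

P(actual fire | detector, ¬steam from the shower) ≈ 0.4793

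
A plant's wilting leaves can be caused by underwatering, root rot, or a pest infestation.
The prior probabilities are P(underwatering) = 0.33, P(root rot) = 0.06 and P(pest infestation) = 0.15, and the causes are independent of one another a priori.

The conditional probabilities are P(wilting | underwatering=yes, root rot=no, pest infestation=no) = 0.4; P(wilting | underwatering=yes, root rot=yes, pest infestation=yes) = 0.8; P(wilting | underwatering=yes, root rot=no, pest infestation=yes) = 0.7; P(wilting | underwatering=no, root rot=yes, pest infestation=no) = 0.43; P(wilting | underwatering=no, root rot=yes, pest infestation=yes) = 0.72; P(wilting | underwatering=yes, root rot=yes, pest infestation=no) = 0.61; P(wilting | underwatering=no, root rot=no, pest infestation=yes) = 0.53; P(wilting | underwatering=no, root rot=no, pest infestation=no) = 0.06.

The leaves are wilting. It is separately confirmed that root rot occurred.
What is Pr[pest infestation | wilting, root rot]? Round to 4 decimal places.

Pr[pest infestation | wilting, root rot] ≈ 0.2121

P(wilting | root rot) = 0.43*0.67*0.85 + 0.72*0.67*0.15 + 0.61*0.33*0.85 + 0.8*0.33*0.15 = 0.244885 + 0.072360 + 0.171105 + 0.039600 = 0.527950
The pest infestation-present share is 0.072360 + 0.039600 = 0.111960.
So P(pest infestation | wilting, root rot) = 0.111960/0.527950 ≈ 0.2121.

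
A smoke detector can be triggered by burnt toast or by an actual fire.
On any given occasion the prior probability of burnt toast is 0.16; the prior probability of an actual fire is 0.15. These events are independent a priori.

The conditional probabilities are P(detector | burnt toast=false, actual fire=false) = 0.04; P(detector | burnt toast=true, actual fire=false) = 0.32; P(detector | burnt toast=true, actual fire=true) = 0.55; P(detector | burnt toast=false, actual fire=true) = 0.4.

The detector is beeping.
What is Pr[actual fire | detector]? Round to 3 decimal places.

P(detector) = 0.04·0.84·0.85 + 0.4·0.84·0.15 + 0.32·0.16·0.85 + 0.55·0.16·0.15 = 0.028560 + 0.050400 + 0.043520 + 0.013200 = 0.135680
Restricting to configurations with actual fire present: 0.050400 + 0.013200 = 0.063600.
Hence the posterior is 0.063600/0.135680 ≈ 0.469.

Pr[actual fire | detector] ≈ 0.469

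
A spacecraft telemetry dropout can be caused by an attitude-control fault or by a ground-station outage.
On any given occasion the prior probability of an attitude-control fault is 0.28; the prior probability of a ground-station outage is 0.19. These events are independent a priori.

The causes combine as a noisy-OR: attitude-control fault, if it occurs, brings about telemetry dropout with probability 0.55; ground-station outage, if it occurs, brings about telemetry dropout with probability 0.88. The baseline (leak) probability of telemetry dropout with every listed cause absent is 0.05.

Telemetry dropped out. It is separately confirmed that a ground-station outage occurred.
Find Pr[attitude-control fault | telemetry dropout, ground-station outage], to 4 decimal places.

Pr[attitude-control fault | telemetry dropout, ground-station outage] ≈ 0.2940

Under noisy-OR, P(telemetry dropout | causes) = 1 − (1−0.05)·∏(1−qᵢ) over the active causes.
P(telemetry dropout | ground-station outage) = 0.886·0.72 + 0.9487·0.28 = 0.637920 + 0.265636 = 0.903556
The attitude-control fault-present share is 0.9487·0.28 = 0.265636.
So P(attitude-control fault | telemetry dropout, ground-station outage) = 0.265636/0.903556 ≈ 0.2940.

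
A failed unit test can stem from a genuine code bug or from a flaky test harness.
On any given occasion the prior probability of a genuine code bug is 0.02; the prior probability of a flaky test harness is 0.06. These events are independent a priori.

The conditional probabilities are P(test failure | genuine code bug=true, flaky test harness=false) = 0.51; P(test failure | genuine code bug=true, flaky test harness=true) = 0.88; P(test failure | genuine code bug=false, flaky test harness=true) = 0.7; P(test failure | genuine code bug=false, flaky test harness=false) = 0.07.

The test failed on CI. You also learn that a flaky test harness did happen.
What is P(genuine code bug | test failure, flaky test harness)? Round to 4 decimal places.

P(test failure | flaky test harness) = 0.7*0.98 + 0.88*0.02 = 0.686000 + 0.017600 = 0.703600
The genuine code bug-present share is 0.88*0.02 = 0.017600.
So P(genuine code bug | test failure, flaky test harness) = 0.017600/0.703600 ≈ 0.0250.

P(genuine code bug | test failure, flaky test harness) ≈ 0.0250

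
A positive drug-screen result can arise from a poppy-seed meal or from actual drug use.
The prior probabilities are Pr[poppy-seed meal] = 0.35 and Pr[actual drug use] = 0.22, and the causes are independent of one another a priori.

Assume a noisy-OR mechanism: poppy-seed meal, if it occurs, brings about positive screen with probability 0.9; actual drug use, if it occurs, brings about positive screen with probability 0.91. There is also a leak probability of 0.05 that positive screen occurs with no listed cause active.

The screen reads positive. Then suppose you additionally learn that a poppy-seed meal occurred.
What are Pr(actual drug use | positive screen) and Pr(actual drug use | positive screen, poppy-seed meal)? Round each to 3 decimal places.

Pr(actual drug use | positive screen) ≈ 0.432; Pr(actual drug use | positive screen, poppy-seed meal) ≈ 0.236

Under noisy-OR, P(positive screen | causes) = 1 − (1−0.05)·∏(1−qᵢ) over the active causes.
Numerator (weight on configurations with actual drug use): 0.130773 + 0.076342 = 0.207115
The normalizing constant is 0.05*0.65*0.78 + 0.9145*0.65*0.22 + 0.905*0.35*0.78 + 0.99145*0.35*0.22 = 0.479530
Posterior = 0.207115 / 0.479530 ≈ 0.432

Now also conditioning on poppy-seed meal=true:
P(positive screen | poppy-seed meal) = 0.905·0.78 + 0.99145·0.22 = 0.705900 + 0.218119 = 0.924019
Restricting to configurations with actual drug use present: 0.99145·0.22 = 0.218119.
P(actual drug use | positive screen, poppy-seed meal) = 0.218119 / 0.924019 ≈ 0.236
The drop from 0.432 to 0.236 is the explaining-away (discounting) effect.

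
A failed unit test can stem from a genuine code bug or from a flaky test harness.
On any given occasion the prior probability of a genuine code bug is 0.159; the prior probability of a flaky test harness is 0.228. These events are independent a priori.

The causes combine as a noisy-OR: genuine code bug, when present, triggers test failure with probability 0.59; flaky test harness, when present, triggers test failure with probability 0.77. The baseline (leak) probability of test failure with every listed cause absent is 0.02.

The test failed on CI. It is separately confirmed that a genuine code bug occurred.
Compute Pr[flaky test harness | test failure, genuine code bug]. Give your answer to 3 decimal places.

Under noisy-OR, P(test failure | causes) = 1 − (1−0.02)·∏(1−qᵢ) over the active causes.
Sum P(test failure|·) weighted by the priors over both values of flaky test harness:
  P(test failure | genuine code bug) = 0.5982×0.772 + 0.907586×0.228
        = 0.461810 + 0.206930 = 0.668740
Keeping only the flaky test harness-present terms gives 0.206930, so
  P(flaky test harness | test failure, genuine code bug) = 0.206930 / 0.668740 ≈ 0.309

Pr[flaky test harness | test failure, genuine code bug] ≈ 0.309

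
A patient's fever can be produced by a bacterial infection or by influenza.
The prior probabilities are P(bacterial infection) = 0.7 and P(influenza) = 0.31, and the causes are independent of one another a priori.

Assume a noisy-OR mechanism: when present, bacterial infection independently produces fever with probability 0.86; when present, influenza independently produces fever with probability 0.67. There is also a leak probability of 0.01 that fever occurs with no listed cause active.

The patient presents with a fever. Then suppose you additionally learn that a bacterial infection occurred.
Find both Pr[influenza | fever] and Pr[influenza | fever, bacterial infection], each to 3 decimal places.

Pr[influenza | fever] ≈ 0.392; Pr[influenza | fever, bacterial infection] ≈ 0.332

Under noisy-OR, P(fever | causes) = 1 − (1−0.01)·∏(1−qᵢ) over the active causes.
P(fever) = 0.01×0.3×0.69 + 0.6733×0.3×0.31 + 0.8614×0.7×0.69 + 0.954262×0.7×0.31 = 0.002070 + 0.062617 + 0.416056 + 0.207075 = 0.687818
The influenza-present share is 0.062617 + 0.207075 = 0.269692.
So P(influenza | fever) = 0.269692/0.687818 ≈ 0.392.

Now condition on the additional information:
For the numerator, keep only influenza=true terms: 0.954262*0.31 = 0.295821
Normalizer over all consistent configurations: 0.8614*0.69 + 0.954262*0.31 = 0.890187
Posterior = 0.295821 / 0.890187 ≈ 0.332
The drop from 0.392 to 0.332 is the explaining-away (discounting) effect.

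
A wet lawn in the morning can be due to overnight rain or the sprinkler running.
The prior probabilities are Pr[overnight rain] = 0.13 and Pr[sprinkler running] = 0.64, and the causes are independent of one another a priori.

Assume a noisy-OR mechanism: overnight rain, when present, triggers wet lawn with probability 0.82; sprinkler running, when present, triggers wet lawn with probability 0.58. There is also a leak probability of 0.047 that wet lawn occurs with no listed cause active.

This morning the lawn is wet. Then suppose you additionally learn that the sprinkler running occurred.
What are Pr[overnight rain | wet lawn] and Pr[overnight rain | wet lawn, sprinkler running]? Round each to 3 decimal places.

Under noisy-OR, P(wet lawn | causes) = 1 − (1−0.047)·∏(1−qᵢ) over the active causes.
P(wet lawn) = 0.047·0.87·0.36 + 0.59974·0.87·0.64 + 0.82846·0.13·0.36 + 0.927953·0.13·0.64 = 0.014720 + 0.333935 + 0.038772 + 0.077206 = 0.464633
Of this, 0.115978 comes from 0.038772 + 0.077206 (the overnight rain=true cases).
Hence the posterior is 0.115978/0.464633 ≈ 0.250.

With the extra evidence:
Weight on overnight rain=true, given the evidence: 0.927953*0.13 = 0.120634
The normalizing constant is 0.59974*0.87 + 0.927953*0.13 = 0.642408
Posterior = 0.120634 / 0.642408 ≈ 0.188
This is intercausal reasoning (explaining away): once sprinkler running accounts for the wet lawn, overnight rain becomes less likely.

Pr[overnight rain | wet lawn] ≈ 0.250; Pr[overnight rain | wet lawn, sprinkler running] ≈ 0.188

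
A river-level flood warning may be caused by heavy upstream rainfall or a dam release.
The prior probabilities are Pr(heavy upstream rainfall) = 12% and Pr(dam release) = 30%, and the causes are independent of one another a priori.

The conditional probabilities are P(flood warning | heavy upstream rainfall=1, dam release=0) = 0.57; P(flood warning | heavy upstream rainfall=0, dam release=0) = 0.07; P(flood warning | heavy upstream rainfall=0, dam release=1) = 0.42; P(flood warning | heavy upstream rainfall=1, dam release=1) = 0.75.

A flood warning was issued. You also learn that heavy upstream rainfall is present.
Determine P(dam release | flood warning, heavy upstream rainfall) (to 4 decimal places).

Weight on dam release=true, given the evidence: 0.75×0.3 = 0.225000
Normalizer over all consistent configurations: 0.57×0.7 + 0.75×0.3 = 0.624000
Posterior = 0.225000 / 0.624000 ≈ 0.3606

P(dam release | flood warning, heavy upstream rainfall) ≈ 0.3606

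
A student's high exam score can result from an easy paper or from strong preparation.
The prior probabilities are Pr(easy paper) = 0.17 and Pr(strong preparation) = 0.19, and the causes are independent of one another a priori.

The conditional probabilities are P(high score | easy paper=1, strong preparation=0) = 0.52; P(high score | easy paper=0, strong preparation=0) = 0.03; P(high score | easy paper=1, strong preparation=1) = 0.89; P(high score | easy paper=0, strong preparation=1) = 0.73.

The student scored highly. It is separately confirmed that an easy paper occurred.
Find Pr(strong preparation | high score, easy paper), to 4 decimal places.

Pr(strong preparation | high score, easy paper) ≈ 0.2865

Sum P(high score|·) weighted by the priors over both values of strong preparation:
  P(high score | easy paper) = 0.52·0.81 + 0.89·0.19
        = 0.421200 + 0.169100 = 0.590300
The terms with strong preparation present sum to 0.169100, so
  P(strong preparation | high score, easy paper) = 0.169100 / 0.590300 ≈ 0.2865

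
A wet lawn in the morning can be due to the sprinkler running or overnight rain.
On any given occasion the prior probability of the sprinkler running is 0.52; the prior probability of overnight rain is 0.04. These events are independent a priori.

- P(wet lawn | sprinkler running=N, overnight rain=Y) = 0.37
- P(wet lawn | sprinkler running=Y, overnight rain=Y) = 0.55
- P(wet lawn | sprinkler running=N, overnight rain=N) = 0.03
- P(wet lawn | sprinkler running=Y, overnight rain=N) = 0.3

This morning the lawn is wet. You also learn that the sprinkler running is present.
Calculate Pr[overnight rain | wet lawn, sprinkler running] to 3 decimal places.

P(wet lawn | sprinkler running) = 0.3×0.96 + 0.55×0.04 = 0.288000 + 0.022000 = 0.310000
Restricting to configurations with overnight rain present: 0.55×0.04 = 0.022000.
P(overnight rain | wet lawn, sprinkler running) = 0.022000 / 0.310000 ≈ 0.071

Pr[overnight rain | wet lawn, sprinkler running] ≈ 0.071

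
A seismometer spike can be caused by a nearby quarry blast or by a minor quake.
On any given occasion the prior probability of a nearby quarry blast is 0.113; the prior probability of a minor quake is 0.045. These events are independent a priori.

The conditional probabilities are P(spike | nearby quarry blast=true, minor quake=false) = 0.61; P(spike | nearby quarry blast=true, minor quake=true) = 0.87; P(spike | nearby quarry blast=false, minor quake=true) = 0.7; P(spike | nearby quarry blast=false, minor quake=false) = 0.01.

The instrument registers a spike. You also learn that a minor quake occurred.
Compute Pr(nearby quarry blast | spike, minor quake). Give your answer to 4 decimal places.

Pr(nearby quarry blast | spike, minor quake) ≈ 0.1367

P(spike | minor quake) = 0.7*0.887 + 0.87*0.113 = 0.620900 + 0.098310 = 0.719210
Restricting to configurations with nearby quarry blast present: 0.87*0.113 = 0.098310.
Hence the posterior is 0.098310/0.719210 ≈ 0.1367.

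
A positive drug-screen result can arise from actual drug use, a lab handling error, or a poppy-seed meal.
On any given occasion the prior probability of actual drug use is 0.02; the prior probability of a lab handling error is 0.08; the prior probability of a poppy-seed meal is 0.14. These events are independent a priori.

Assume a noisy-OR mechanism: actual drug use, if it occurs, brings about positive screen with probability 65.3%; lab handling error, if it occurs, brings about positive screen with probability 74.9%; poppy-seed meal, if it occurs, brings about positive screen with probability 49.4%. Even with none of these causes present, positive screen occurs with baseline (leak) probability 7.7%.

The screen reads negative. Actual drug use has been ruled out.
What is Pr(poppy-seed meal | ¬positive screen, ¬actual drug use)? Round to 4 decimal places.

Under noisy-OR, P(positive screen | causes) = 1 − (1−0.077)·∏(1−qᵢ) over the active causes.
Enumerate the 4 (lab handling error, poppy-seed meal) configurations and weight by the priors:
  P(¬positive screen | ¬actual drug use) = 0.923·0.92·0.86 + 0.467038·0.92·0.14 + 0.231673·0.08·0.86 + 0.117227·0.08·0.14
        = 0.730278 + 0.060154 + 0.015939 + 0.001313 = 0.807684
The terms with poppy-seed meal present sum to 0.061467, so
  P(poppy-seed meal | ¬positive screen, ¬actual drug use) = 0.061467 / 0.807684 ≈ 0.0761

Pr(poppy-seed meal | ¬positive screen, ¬actual drug use) ≈ 0.0761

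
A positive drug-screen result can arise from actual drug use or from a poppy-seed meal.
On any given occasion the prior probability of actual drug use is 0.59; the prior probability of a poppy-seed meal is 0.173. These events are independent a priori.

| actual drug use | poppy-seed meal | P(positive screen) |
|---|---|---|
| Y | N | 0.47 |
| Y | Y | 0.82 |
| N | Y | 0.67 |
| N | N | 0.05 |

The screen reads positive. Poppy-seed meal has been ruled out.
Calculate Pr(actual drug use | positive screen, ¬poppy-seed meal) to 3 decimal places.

P(positive screen | ¬poppy-seed meal) = 0.05*0.41 + 0.47*0.59 = 0.020500 + 0.277300 = 0.297800
The actual drug use-present share is 0.47*0.59 = 0.277300.
P(actual drug use | positive screen, ¬poppy-seed meal) = 0.277300 / 0.297800 ≈ 0.931

Pr(actual drug use | positive screen, ¬poppy-seed meal) ≈ 0.931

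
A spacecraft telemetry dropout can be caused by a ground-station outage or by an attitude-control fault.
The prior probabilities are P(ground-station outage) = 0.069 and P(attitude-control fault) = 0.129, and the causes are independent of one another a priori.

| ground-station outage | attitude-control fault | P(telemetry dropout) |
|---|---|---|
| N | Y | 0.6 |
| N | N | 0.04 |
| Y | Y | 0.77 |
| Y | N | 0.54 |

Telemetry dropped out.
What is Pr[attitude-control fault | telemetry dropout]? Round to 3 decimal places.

Pr[attitude-control fault | telemetry dropout] ≈ 0.549

Numerator (weight on configurations with attitude-control fault): 0.072059 + 0.006854 = 0.078913
Denominator P(telemetry dropout): 0.04×0.931×0.871 + 0.6×0.931×0.129 + 0.54×0.069×0.871 + 0.77×0.069×0.129 = 0.143802
Posterior = 0.078913 / 0.143802 ≈ 0.549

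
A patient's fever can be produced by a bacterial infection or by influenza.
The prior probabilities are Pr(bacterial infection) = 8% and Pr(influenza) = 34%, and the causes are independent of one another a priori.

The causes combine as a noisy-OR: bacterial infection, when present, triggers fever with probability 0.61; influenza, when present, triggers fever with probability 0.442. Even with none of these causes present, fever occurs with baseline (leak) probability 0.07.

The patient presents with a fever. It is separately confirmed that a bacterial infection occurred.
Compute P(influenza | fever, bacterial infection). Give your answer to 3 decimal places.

P(influenza | fever, bacterial infection) ≈ 0.392

Under noisy-OR, P(fever | causes) = 1 − (1−0.07)·∏(1−qᵢ) over the active causes.
By total probability over both values of influenza:
  P(fever | bacterial infection) = 0.6373·0.66 + 0.797613·0.34
        = 0.420618 + 0.271188 = 0.691806
Keeping only the influenza-present terms gives 0.271188, so
  P(influenza | fever, bacterial infection) = 0.271188 / 0.691806 ≈ 0.392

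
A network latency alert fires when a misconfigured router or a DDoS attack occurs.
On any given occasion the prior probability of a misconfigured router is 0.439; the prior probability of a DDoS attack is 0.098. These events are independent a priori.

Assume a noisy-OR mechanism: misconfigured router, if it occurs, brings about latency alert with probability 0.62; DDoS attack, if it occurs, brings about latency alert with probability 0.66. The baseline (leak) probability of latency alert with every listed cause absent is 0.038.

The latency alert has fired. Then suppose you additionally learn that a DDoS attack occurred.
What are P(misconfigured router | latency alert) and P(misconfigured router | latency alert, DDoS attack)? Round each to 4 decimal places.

Under noisy-OR, P(latency alert | causes) = 1 − (1−0.038)·∏(1−qᵢ) over the active causes.
Weight on misconfigured router=true, given the evidence: 0.251224 + 0.037675 = 0.288899
Normalizer over all consistent configurations: 0.038×0.561×0.902 + 0.67292×0.561×0.098 + 0.63444×0.439×0.902 + 0.87571×0.439×0.098 = 0.345124
Posterior = 0.288899 / 0.345124 ≈ 0.8371

Now condition on the additional information:
Weight on misconfigured router=true, given the evidence: 0.87571×0.439 = 0.384437
The normalizing constant is 0.67292×0.561 + 0.87571×0.439 = 0.761945
P(misconfigured router | latency alert, DDoS attack) = 0.384437/0.761945 ≈ 0.5045
This is intercausal reasoning (explaining away): once DDoS attack accounts for the latency alert, misconfigured router becomes less likely.

P(misconfigured router | latency alert) ≈ 0.8371; P(misconfigured router | latency alert, DDoS attack) ≈ 0.5045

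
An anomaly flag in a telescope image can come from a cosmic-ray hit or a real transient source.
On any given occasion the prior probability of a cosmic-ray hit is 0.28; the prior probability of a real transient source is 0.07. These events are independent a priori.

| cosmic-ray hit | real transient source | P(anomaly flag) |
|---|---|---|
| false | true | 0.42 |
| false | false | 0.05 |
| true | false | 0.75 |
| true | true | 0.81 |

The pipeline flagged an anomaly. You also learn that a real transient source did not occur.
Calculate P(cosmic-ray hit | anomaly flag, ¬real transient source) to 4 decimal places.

Sum P(anomaly flag|·) weighted by the priors over both values of cosmic-ray hit:
  P(anomaly flag | ¬real transient source) = 0.05·0.72 + 0.75·0.28
        = 0.036000 + 0.210000 = 0.246000
Keeping only the cosmic-ray hit-present terms gives 0.210000, so
  P(cosmic-ray hit | anomaly flag, ¬real transient source) = 0.210000 / 0.246000 ≈ 0.8537

P(cosmic-ray hit | anomaly flag, ¬real transient source) ≈ 0.8537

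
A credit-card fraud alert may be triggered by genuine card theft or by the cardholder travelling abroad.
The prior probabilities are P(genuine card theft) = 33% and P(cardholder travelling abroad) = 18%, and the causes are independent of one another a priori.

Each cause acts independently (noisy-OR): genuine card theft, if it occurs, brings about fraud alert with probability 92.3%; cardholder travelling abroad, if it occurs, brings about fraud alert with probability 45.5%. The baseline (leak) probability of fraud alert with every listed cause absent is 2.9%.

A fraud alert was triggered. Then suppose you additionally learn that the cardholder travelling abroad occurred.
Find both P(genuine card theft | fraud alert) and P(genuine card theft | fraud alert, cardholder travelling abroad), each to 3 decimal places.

Under noisy-OR, P(fraud alert | causes) = 1 − (1−0.029)·∏(1−qᵢ) over the active causes.
By total probability over the 4 (genuine card theft, cardholder travelling abroad) configurations:
  P(fraud alert) = 0.029·0.67·0.82 + 0.470805·0.67·0.18 + 0.925233·0.33·0.82 + 0.959252·0.33·0.18
        = 0.015933 + 0.056779 + 0.250368 + 0.056980 = 0.380060
Keeping only the genuine card theft-present terms gives 0.307348, so
  P(genuine card theft | fraud alert) = 0.307348 / 0.380060 ≈ 0.809

Now condition on the additional information:
Enumerate both values of genuine card theft and weight by the priors:
  P(fraud alert | cardholder travelling abroad) = 0.470805·0.67 + 0.959252·0.33
        = 0.315439 + 0.316553 = 0.631992
Configurations with genuine card theft contribute 0.316553, so
  P(genuine card theft | fraud alert, cardholder travelling abroad) = 0.316553 / 0.631992 ≈ 0.501
Conditioning on cardholder travelling abroad lowers the posterior on genuine card theft: the classic explaining-away effect in a common-effect structure.

P(genuine card theft | fraud alert) ≈ 0.809; P(genuine card theft | fraud alert, cardholder travelling abroad) ≈ 0.501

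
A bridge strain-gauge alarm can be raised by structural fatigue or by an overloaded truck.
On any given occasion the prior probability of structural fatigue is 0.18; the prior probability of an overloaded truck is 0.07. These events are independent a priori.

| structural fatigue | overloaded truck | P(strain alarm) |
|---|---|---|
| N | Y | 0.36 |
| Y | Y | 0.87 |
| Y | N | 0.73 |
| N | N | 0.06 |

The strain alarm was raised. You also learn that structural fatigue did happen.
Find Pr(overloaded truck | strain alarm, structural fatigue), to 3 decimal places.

Pr(overloaded truck | strain alarm, structural fatigue) ≈ 0.082

P(strain alarm | structural fatigue) = 0.73*0.93 + 0.87*0.07 = 0.678900 + 0.060900 = 0.739800
Restricting to configurations with overloaded truck present: 0.87*0.07 = 0.060900.
P(overloaded truck | strain alarm, structural fatigue) = 0.060900 / 0.739800 ≈ 0.082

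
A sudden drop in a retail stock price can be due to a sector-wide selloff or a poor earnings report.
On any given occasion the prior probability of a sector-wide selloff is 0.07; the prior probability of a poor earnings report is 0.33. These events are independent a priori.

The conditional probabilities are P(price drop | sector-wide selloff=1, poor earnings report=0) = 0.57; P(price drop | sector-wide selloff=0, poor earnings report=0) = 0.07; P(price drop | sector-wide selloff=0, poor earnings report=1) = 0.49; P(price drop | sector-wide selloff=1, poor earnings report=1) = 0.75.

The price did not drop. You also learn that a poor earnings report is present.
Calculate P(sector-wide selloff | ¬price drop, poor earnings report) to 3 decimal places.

Numerator (weight on configurations with sector-wide selloff): 0.25×0.07 = 0.017500
Normalizer over all consistent configurations: 0.51×0.93 + 0.25×0.07 = 0.491800
Posterior = 0.017500 / 0.491800 ≈ 0.036

P(sector-wide selloff | ¬price drop, poor earnings report) ≈ 0.036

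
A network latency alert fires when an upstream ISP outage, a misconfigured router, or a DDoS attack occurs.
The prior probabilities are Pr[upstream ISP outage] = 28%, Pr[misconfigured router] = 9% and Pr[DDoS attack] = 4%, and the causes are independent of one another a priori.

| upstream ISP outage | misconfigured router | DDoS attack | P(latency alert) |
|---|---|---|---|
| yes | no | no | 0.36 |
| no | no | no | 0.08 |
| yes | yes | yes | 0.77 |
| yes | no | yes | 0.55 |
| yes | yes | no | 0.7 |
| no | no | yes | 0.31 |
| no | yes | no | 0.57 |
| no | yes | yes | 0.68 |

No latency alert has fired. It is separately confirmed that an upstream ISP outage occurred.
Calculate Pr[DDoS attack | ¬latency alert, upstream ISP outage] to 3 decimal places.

Numerator (weight on configurations with DDoS attack): 0.016380 + 0.000828 = 0.017208
Denominator P(¬latency alert | upstream ISP outage): 0.64×0.91×0.96 + 0.45×0.91×0.04 + 0.3×0.09×0.96 + 0.23×0.09×0.04 = 0.602232
P(DDoS attack | ¬latency alert, upstream ISP outage) = 0.017208/0.602232 ≈ 0.029

Pr[DDoS attack | ¬latency alert, upstream ISP outage] ≈ 0.029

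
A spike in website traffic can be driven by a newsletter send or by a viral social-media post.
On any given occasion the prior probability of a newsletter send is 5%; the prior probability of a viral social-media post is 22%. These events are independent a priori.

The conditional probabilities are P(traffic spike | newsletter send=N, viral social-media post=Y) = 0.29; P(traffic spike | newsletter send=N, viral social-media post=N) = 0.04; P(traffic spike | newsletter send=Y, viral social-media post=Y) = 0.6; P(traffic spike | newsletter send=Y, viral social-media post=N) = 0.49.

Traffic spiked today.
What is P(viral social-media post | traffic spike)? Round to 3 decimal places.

Numerator (weight on configurations with viral social-media post): 0.060610 + 0.006600 = 0.067210
Normalizer over all consistent configurations: 0.04*0.95*0.78 + 0.29*0.95*0.22 + 0.49*0.05*0.78 + 0.6*0.05*0.22 = 0.115960
Posterior = 0.067210 / 0.115960 ≈ 0.580

P(viral social-media post | traffic spike) ≈ 0.580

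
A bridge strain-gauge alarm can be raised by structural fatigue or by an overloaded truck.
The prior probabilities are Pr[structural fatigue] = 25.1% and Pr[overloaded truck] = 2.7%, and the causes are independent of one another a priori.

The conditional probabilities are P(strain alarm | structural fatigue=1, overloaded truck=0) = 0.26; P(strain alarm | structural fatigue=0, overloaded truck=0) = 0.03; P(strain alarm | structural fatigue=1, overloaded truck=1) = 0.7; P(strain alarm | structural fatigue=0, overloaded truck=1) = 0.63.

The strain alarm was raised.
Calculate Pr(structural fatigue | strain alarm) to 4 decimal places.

Sum P(strain alarm|·) weighted by the priors over the 4 (structural fatigue, overloaded truck) configurations:
  P(strain alarm) = 0.03·0.749·0.973 + 0.63·0.749·0.027 + 0.26·0.251·0.973 + 0.7·0.251·0.027
        = 0.021863 + 0.012740 + 0.063498 + 0.004744 = 0.102845
The terms with structural fatigue present sum to 0.068242, so
  P(structural fatigue | strain alarm) = 0.068242 / 0.102845 ≈ 0.6635

Pr(structural fatigue | strain alarm) ≈ 0.6635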